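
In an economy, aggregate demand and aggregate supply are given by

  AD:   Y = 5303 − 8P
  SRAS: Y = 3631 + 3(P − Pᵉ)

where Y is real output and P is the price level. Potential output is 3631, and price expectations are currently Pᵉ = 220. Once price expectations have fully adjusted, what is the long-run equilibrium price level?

Long-run P = 209

Short run: with Pᵉ = 220, SRAS is Y = 2971 + 3P. Setting AD = SRAS gives 2332 = 11P, so P = 212 and Y = 5303 − 8·212 = 3607.
Output 3607 is below potential 3631, so over time expected prices fall and SRAS shifts right until Y returns to 3631.
Long run: Y = 3631 on the AD curve gives 3631 = 5303 − 8P, so P = 209.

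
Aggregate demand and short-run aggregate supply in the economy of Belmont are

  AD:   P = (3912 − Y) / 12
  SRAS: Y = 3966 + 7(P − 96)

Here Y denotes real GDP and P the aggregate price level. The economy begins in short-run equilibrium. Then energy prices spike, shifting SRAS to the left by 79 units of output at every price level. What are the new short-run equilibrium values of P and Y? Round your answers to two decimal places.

P = 36.68, Y = 3471.79

This is a negative supply shock: SRAS shifts left.
New SRAS: Y = 3215 + 7P.
Set AD = SRAS: 3912 − 12P = 3215 + 7P, so 697 = 19P and P = 36.68.
Substituting into AD, Y = 3471.79.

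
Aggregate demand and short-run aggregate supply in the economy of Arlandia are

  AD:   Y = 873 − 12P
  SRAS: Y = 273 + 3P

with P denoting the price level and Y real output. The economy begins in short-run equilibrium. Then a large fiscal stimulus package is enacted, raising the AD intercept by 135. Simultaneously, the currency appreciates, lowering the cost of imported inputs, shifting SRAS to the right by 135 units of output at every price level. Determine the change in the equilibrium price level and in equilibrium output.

After both shocks: AD is Y = 1008 − 12P and SRAS is Y = 408 + 3P.
Setting them equal: 600 = 15P, so P = 40.
Y = 1008 − 12·40 = 528.
Initially P = 40, Y = 393, so ΔP = +0 and ΔY = +135.

ΔP = +0, ΔY = +135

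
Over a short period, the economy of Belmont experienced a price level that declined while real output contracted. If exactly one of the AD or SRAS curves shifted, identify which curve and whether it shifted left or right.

AD shifted left

P fell and Y fell. An AD shift moves P and Y in the same direction; an SRAS shift moves them in opposite directions.
Here P and Y moved in the same direction, so the AD curve shifted.
Since Y fell, AD shifted left.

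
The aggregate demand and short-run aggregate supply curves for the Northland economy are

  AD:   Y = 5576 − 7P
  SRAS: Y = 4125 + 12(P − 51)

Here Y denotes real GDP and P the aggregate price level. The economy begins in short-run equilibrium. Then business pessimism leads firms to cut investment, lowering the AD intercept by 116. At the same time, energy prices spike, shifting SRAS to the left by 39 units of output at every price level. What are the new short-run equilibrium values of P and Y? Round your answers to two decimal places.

After both shocks: AD is Y = 5460 − 7P and SRAS is Y = 3474 + 12P.
Setting them equal: 1986 = 19P, so P = 104.53.
Substituting into AD, Y = 4728.32.

P = 104.53, Y = 4728.32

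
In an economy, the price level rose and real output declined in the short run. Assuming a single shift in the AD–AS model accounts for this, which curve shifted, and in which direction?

P rose and Y fell. An AD shift moves P and Y in the same direction; an SRAS shift moves them in opposite directions.
Here P and Y moved in opposite directions, so the SRAS curve shifted.
Since Y fell, SRAS shifted left.

SRAS shifted left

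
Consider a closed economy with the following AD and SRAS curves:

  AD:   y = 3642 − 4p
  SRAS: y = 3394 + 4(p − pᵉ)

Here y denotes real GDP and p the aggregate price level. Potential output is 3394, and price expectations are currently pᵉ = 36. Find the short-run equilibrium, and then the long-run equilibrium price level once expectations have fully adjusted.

Short run: with pᵉ = 36, SRAS is y = 3250 + 4p. Setting AD = SRAS gives 392 = 8p, so p = 49 and y = 3642 − 4·49 = 3446.
Output 3446 is above potential 3394, so over time expected prices rise and SRAS shifts left until y returns to 3394.
Long run: y = 3394 on the AD curve gives 3394 = 3642 − 4p, so p = 62.

Short run: p = 49, y = 3446. Long run: p = 62.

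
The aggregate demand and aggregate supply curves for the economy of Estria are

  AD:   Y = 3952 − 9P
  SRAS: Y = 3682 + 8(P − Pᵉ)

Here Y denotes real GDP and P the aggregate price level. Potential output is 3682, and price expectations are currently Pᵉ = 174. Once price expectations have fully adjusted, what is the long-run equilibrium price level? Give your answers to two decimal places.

Short run: with Pᵉ = 174, SRAS is Y = 2290 + 8P. Setting AD = SRAS gives 1662 = 17P, so P = 97.76 and Y = 3952 − 9P = 3072.12.
Output 3072.12 is below potential 3682, so over time expected prices fall and SRAS shifts right until Y returns to 3682.
Long run: Y = 3682 on the AD curve gives 3682 = 3952 − 9P, so P = 30.00.

Long-run P = 30.00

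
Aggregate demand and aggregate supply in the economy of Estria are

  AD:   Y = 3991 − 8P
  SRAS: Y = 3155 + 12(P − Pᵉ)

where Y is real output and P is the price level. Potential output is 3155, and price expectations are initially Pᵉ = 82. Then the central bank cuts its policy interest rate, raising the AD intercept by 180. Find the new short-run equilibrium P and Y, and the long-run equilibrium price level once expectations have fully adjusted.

Short run: P = 100, Y = 3371. Long run: P = 127.

AD shifts right: new AD is Y = 4171 − 8P. With Pᵉ = 82, SRAS is Y = 2171 + 12P.
Short run: 4171 − 8P = 2171 + 12P gives 2000 = 20P, so P = 100 and Y = 4171 − 8·100 = 3371.
Y = 3371 is above potential 3155; expectations adjust and SRAS shifts left until Y = 3155.
Long run: on the new AD curve, 3155 = 4171 − 8P gives P = 127.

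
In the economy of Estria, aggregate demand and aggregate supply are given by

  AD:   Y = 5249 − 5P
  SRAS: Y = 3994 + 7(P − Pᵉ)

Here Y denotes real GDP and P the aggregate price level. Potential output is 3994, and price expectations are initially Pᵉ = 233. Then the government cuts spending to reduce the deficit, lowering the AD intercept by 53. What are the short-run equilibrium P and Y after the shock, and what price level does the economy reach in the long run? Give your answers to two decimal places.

AD shifts left: new AD is Y = 5196 − 5P. With Pᵉ = 233, SRAS is Y = 2363 + 7P.
Short run: 5196 − 5P = 2363 + 7P gives 2833 = 12P, so P = 236.08 and Y = 5196 − 5P = 4015.58.
Y = 4015.58 is above potential 3994; expectations adjust and SRAS shifts left until Y = 3994.
Long run: on the new AD curve, 3994 = 5196 − 5P gives P = 240.40.

Short run: P = 236.08, Y = 4015.58. Long run: P = 240.40.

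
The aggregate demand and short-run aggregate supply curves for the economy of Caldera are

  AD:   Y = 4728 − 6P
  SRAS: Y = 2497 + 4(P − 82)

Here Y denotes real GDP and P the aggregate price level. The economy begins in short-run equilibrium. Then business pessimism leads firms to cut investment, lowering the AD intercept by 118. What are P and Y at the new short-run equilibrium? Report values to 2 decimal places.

P = 244.10, Y = 3145.40

This is a negative demand shock: AD shifts left.
New AD: Y = 4610 − 6P.
SRAS can be written Y = 2169 + 4P.
Set AD = SRAS: 4610 − 6P = 2169 + 4P, so 2441 = 10P and P = 244.10.
Substituting into AD, Y = 3145.40.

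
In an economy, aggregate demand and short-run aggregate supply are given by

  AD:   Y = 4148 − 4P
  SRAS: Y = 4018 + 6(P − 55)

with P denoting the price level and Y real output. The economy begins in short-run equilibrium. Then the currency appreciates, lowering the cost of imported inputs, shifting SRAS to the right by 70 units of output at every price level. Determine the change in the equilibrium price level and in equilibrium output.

This is a positive supply shock: SRAS shifts right.
New SRAS: Y = 3758 + 6P.
Set AD = SRAS: 4148 − 4P = 3758 + 6P, so 390 = 10P and P = 39.
Y = 4148 − 4·39 = 3992.
Initially P = 46, Y = 3964, so ΔP = -7 and ΔY = +28.

ΔP = -7, ΔY = +28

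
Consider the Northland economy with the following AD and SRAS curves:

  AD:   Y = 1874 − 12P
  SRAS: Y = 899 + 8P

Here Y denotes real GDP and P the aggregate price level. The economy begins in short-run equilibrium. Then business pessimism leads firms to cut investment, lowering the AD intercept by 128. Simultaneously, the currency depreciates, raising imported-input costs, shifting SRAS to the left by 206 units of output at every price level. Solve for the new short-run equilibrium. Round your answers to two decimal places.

After both shocks: AD is Y = 1746 − 12P and SRAS is Y = 693 + 8P.
Setting them equal: 1053 = 20P, so P = 52.65.
Substituting into AD, Y = 1114.20.

P = 52.65, Y = 1114.20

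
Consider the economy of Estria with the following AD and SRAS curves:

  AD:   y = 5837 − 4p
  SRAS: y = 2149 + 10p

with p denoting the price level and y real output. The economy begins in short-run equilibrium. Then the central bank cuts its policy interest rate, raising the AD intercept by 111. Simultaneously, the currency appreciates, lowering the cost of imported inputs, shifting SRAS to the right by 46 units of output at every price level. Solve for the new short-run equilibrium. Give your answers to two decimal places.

After both shocks: AD is y = 5948 − 4p and SRAS is y = 2195 + 10p.
Setting them equal: 3753 = 14p, so p = 268.07.
Substituting into AD, y = 4875.71.

p = 268.07, y = 4875.71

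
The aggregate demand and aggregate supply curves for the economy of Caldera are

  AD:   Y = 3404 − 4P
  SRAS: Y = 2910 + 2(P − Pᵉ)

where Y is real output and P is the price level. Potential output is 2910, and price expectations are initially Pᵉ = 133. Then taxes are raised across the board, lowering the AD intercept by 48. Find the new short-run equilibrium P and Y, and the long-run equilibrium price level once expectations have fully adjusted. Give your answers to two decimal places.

Short run: P = 118.67, Y = 2881.33. Long run: P = 111.50.

AD shifts left: new AD is Y = 3356 − 4P. With Pᵉ = 133, SRAS is Y = 2644 + 2P.
Short run: 3356 − 4P = 2644 + 2P gives 712 = 6P, so P = 118.67 and Y = 3356 − 4P = 2881.33.
Y = 2881.33 is below potential 2910; expectations adjust and SRAS shifts right until Y = 2910.
Long run: on the new AD curve, 2910 = 3356 − 4P gives P = 111.50.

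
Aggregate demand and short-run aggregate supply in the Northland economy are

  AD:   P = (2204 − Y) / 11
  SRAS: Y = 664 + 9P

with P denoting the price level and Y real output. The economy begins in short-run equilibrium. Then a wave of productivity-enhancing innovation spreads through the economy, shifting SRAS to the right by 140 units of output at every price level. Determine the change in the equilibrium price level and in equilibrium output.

This is a positive supply shock: SRAS shifts right.
New SRAS: Y = 804 + 9P.
Set AD = SRAS: 2204 − 11P = 804 + 9P, so 1400 = 20P and P = 70.
Y = 2204 − 11·70 = 1434.
Initially P = 77, Y = 1357, so ΔP = -7 and ΔY = +77.

ΔP = -7, ΔY = +77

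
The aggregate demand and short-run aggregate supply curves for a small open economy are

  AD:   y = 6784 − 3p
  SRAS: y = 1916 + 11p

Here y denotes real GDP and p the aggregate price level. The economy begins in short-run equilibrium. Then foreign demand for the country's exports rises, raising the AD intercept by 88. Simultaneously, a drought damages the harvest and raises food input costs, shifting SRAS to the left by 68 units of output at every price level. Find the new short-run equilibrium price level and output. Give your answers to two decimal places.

p = 358.86, y = 5795.43

After both shocks: AD is y = 6872 − 3p and SRAS is y = 1848 + 11p.
Setting them equal: 5024 = 14p, so p = 358.86.
Substituting into AD, y = 5795.43.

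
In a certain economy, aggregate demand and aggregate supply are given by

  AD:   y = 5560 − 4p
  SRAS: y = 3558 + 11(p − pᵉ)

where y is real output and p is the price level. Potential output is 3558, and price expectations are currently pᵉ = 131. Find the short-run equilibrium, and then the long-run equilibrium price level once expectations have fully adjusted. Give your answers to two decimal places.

Short run: with pᵉ = 131, SRAS is y = 2117 + 11p. Setting AD = SRAS gives 3443 = 15p, so p = 229.53 and y = 5560 − 4p = 4641.87.
Output 4641.87 is above potential 3558, so over time expected prices rise and SRAS shifts left until y returns to 3558.
Long run: y = 3558 on the AD curve gives 3558 = 5560 − 4p, so p = 500.50.

Short run: p = 229.53, y = 4641.87. Long run: p = 500.50.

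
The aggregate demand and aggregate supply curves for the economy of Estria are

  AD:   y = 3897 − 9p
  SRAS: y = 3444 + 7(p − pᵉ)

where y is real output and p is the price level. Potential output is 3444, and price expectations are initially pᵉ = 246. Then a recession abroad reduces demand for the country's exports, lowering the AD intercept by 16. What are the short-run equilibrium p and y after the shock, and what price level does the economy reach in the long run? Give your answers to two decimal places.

Short run: p = 134.94, y = 2666.56. Long run: p = 48.56.

AD shifts left: new AD is y = 3881 − 9p. With pᵉ = 246, SRAS is y = 1722 + 7p.
Short run: 3881 − 9p = 1722 + 7p gives 2159 = 16p, so p = 134.94 and y = 3881 − 9p = 2666.56.
y = 2666.56 is below potential 3444; expectations adjust and SRAS shifts right until y = 3444.
Long run: on the new AD curve, 3444 = 3881 − 9p gives p = 48.56.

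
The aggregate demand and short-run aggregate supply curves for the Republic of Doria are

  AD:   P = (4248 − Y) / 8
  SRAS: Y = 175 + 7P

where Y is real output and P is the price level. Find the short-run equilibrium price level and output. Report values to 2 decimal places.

Rearrange AD to Y = 4248 − 8P.
Set AD = SRAS: 4248 − 8P = 175 + 7P, so 4073 = 15P and P = 271.53.
Substituting into AD, Y = 4248 − 8P = 2075.73.

P = 271.53, Y = 2075.73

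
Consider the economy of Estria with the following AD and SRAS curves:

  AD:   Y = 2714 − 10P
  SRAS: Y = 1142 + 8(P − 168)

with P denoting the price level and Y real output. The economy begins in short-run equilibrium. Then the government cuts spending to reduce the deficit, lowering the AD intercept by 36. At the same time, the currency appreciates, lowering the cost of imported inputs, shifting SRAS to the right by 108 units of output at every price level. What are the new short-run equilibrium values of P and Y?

After both shocks: AD is Y = 2678 − 10P and SRAS is Y = 8P − 94.
Setting them equal: 2772 = 18P, so P = 154.
Y = 2678 − 10·154 = 1138.

P = 154, Y = 1138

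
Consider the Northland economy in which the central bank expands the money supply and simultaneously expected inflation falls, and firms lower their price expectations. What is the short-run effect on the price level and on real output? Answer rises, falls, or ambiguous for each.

The first event is a positive demand shock: AD shifts right, which by itself pushes P up and Y up.
The second is a favourable supply shock: SRAS shifts right, which by itself pushes P down and Y up.
The two shocks push P in opposite directions, so the effect on P is ambiguous. Both shocks push Y up, so Y rises.

Price level: ambiguous; output: rises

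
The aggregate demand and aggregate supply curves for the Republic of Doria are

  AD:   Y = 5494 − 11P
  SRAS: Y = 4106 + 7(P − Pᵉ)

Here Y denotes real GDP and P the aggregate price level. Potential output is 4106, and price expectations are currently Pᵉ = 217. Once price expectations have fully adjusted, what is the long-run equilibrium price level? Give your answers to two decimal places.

Short run: with Pᵉ = 217, SRAS is Y = 2587 + 7P. Setting AD = SRAS gives 2907 = 18P, so P = 161.50 and Y = 5494 − 11P = 3717.50.
Output 3717.50 is below potential 4106, so over time expected prices fall and SRAS shifts right until Y returns to 4106.
Long run: Y = 4106 on the AD curve gives 4106 = 5494 − 11P, so P = 126.18.

Long-run P = 126.18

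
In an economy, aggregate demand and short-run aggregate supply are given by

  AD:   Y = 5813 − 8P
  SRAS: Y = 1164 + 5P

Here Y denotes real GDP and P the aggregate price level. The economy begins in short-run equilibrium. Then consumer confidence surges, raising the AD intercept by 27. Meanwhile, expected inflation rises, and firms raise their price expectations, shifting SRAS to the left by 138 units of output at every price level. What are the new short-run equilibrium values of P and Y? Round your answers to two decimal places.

P = 370.31, Y = 2877.54

After both shocks: AD is Y = 5840 − 8P and SRAS is Y = 1026 + 5P.
Setting them equal: 4814 = 13P, so P = 370.31.
Substituting into AD, Y = 2877.54.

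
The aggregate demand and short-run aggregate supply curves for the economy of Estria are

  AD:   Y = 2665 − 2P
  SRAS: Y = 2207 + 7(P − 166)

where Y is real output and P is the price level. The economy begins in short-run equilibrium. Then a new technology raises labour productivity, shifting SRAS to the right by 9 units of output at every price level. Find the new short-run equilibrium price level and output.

P = 179, Y = 2307

This is a positive supply shock: SRAS shifts right.
New SRAS: Y = 1054 + 7P.
Set AD = SRAS: 2665 − 2P = 1054 + 7P, so 1611 = 9P and P = 179.
Y = 2665 − 2·179 = 2307.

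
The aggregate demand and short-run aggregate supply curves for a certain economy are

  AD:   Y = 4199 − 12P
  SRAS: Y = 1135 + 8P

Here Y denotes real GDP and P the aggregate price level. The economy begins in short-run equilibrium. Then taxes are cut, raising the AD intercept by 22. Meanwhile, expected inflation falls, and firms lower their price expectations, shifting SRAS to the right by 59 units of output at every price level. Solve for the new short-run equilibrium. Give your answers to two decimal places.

After both shocks: AD is Y = 4221 − 12P and SRAS is Y = 1194 + 8P.
Setting them equal: 3027 = 20P, so P = 151.35.
Substituting into AD, Y = 2404.80.

P = 151.35, Y = 2404.80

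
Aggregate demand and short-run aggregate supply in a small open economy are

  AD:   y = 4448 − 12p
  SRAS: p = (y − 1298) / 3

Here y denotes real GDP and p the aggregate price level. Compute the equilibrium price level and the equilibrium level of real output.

Rearrange SRAS to y = 1298 + 3p.
Set AD = SRAS: 4448 − 12p = 1298 + 3p, so 3150 = 15p and p = 210.
Then y = 4448 − 12·210 = 1928.

p = 210, y = 1928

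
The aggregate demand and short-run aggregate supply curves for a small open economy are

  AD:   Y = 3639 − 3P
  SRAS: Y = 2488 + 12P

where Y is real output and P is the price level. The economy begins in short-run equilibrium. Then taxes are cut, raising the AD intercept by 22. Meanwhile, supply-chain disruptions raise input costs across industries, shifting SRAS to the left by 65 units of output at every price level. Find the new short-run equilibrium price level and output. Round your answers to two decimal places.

P = 82.53, Y = 3413.40

After both shocks: AD is Y = 3661 − 3P and SRAS is Y = 2423 + 12P.
Setting them equal: 1238 = 15P, so P = 82.53.
Substituting into AD, Y = 3413.40.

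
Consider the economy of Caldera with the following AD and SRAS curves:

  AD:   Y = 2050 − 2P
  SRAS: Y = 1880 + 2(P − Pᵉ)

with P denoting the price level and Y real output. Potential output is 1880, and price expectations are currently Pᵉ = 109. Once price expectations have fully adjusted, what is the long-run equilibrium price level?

Long-run P = 85

Short run: with Pᵉ = 109, SRAS is Y = 1662 + 2P. Setting AD = SRAS gives 388 = 4P, so P = 97 and Y = 2050 − 2·97 = 1856.
Output 1856 is below potential 1880, so over time expected prices fall and SRAS shifts right until Y returns to 1880.
Long run: Y = 1880 on the AD curve gives 1880 = 2050 − 2P, so P = 85.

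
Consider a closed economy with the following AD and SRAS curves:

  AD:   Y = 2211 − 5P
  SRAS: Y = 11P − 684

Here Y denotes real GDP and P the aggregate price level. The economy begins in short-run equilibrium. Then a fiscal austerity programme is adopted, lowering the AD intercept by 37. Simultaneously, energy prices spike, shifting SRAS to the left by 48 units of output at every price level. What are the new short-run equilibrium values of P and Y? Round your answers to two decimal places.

P = 181.63, Y = 1265.88

After both shocks: AD is Y = 2174 − 5P and SRAS is Y = 11P − 732.
Setting them equal: 2906 = 16P, so P = 181.63.
Substituting into AD, Y = 1265.88.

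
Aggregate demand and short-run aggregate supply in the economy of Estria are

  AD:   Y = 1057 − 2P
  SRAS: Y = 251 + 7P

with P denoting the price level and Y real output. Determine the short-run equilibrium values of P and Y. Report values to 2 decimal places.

Set AD = SRAS: 1057 − 2P = 251 + 7P, so 806 = 9P and P = 89.56.
Substituting into AD, Y = 1057 − 2P = 877.89.

P = 89.56, Y = 877.89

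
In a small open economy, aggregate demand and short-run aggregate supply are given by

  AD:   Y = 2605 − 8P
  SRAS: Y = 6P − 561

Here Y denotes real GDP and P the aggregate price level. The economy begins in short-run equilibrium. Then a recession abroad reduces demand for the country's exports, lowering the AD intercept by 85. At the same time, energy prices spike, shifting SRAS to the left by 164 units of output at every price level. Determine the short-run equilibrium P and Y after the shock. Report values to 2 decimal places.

P = 231.79, Y = 665.71

After both shocks: AD is Y = 2520 − 8P and SRAS is Y = 6P − 725.
Setting them equal: 3245 = 14P, so P = 231.79.
Substituting into AD, Y = 665.71.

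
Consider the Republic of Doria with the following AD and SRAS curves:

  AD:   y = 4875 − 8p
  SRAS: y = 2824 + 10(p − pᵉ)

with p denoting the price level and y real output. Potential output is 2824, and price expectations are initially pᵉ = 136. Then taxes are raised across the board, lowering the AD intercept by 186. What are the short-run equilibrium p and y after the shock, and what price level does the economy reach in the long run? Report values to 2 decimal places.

AD shifts left: new AD is y = 4689 − 8p. With pᵉ = 136, SRAS is y = 1464 + 10p.
Short run: 4689 − 8p = 1464 + 10p gives 3225 = 18p, so p = 179.17 and y = 4689 − 8p = 3255.67.
y = 3255.67 is above potential 2824; expectations adjust and SRAS shifts left until y = 2824.
Long run: on the new AD curve, 2824 = 4689 − 8p gives p = 233.13.

Short run: p = 179.17, y = 3255.67. Long run: p = 233.13.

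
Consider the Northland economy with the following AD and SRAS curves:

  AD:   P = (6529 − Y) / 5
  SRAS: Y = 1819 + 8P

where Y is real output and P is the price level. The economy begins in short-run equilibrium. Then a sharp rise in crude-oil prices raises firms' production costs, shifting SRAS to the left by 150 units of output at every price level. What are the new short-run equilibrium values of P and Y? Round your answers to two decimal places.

This is a negative supply shock: SRAS shifts left.
New SRAS: Y = 1669 + 8P.
Set AD = SRAS: 6529 − 5P = 1669 + 8P, so 4860 = 13P and P = 373.85.
Substituting into AD, Y = 4659.77.

P = 373.85, Y = 4659.77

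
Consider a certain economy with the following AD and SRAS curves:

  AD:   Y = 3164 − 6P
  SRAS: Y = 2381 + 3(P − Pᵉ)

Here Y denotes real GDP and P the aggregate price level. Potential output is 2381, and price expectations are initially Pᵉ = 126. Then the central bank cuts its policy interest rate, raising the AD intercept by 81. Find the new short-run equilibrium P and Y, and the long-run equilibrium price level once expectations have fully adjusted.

Short run: P = 138, Y = 2417. Long run: P = 144.

AD shifts right: new AD is Y = 3245 − 6P. With Pᵉ = 126, SRAS is Y = 2003 + 3P.
Short run: 3245 − 6P = 2003 + 3P gives 1242 = 9P, so P = 138 and Y = 3245 − 6·138 = 2417.
Y = 2417 is above potential 2381; expectations adjust and SRAS shifts left until Y = 2381.
Long run: on the new AD curve, 2381 = 3245 − 6P gives P = 144.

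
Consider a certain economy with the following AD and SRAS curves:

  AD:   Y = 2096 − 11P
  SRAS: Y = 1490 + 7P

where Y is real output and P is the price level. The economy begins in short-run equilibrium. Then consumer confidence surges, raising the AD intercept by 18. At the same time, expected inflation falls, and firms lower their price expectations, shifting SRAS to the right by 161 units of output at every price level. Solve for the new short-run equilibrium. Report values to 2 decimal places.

After both shocks: AD is Y = 2114 − 11P and SRAS is Y = 1651 + 7P.
Setting them equal: 463 = 18P, so P = 25.72.
Substituting into AD, Y = 1831.06.

P = 25.72, Y = 1831.06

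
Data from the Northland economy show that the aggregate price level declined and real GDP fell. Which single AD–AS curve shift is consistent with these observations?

P fell and Y fell. An AD shift moves P and Y in the same direction; an SRAS shift moves them in opposite directions.
Here P and Y moved in the same direction, so the AD curve shifted.
Since Y fell, AD shifted left.

AD shifted left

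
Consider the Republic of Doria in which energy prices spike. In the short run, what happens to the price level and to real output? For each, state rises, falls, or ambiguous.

Price level: rises; output: falls

This is an adverse supply shock: SRAS shifts left.
Moving along the downward-sloping AD curve, P rises and Y falls.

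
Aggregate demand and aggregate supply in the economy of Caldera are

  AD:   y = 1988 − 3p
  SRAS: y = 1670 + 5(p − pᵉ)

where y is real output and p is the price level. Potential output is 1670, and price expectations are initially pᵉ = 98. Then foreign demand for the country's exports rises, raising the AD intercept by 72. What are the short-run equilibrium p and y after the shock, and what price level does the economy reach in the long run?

Short run: p = 110, y = 1730. Long run: p = 130.

AD shifts right: new AD is y = 2060 − 3p. With pᵉ = 98, SRAS is y = 1180 + 5p.
Short run: 2060 − 3p = 1180 + 5p gives 880 = 8p, so p = 110 and y = 2060 − 3·110 = 1730.
y = 1730 is above potential 1670; expectations adjust and SRAS shifts left until y = 1670.
Long run: on the new AD curve, 1670 = 2060 − 3p gives p = 130.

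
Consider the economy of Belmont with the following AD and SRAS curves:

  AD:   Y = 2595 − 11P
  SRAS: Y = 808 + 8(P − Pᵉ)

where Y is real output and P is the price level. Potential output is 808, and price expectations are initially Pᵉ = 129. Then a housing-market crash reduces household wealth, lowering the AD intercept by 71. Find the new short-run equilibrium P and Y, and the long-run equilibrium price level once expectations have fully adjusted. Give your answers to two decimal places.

Short run: P = 144.63, Y = 933.05. Long run: P = 156.00.

AD shifts left: new AD is Y = 2524 − 11P. With Pᵉ = 129, SRAS is Y = 8P − 224.
Short run: 2524 − 11P = 8P − 224 gives 2748 = 19P, so P = 144.63 and Y = 2524 − 11P = 933.05.
Y = 933.05 is above potential 808; expectations adjust and SRAS shifts left until Y = 808.
Long run: on the new AD curve, 808 = 2524 − 11P gives P = 156.00.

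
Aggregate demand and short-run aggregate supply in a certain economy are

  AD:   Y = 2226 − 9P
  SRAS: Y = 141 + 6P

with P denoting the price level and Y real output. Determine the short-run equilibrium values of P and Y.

P = 139, Y = 975

Set AD = SRAS: 2226 − 9P = 141 + 6P, so 2085 = 15P and P = 139.
Then Y = 2226 − 9·139 = 975.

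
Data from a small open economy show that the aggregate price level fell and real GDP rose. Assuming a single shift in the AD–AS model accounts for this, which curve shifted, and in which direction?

SRAS shifted right

P fell and Y rose. An AD shift moves P and Y in the same direction; an SRAS shift moves them in opposite directions.
Here P and Y moved in opposite directions, so the SRAS curve shifted.
Since Y rose, SRAS shifted right.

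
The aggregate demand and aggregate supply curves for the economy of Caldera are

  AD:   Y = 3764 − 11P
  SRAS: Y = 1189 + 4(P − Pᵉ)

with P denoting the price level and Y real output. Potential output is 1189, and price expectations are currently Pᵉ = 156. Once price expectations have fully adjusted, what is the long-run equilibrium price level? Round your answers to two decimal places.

Short run: with Pᵉ = 156, SRAS is Y = 565 + 4P. Setting AD = SRAS gives 3199 = 15P, so P = 213.27 and Y = 3764 − 11P = 1418.07.
Output 1418.07 is above potential 1189, so over time expected prices rise and SRAS shifts left until Y returns to 1189.
Long run: Y = 1189 on the AD curve gives 1189 = 3764 − 11P, so P = 234.09.

Long-run P = 234.09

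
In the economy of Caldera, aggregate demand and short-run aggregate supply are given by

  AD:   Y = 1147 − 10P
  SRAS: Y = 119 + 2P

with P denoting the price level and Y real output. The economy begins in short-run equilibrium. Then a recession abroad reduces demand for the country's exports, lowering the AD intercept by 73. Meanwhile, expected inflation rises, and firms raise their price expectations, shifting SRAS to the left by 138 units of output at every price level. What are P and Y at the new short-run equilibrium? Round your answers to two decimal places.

P = 91.08, Y = 163.17

After both shocks: AD is Y = 1074 − 10P and SRAS is Y = 2P − 19.
Setting them equal: 1093 = 12P, so P = 91.08.
Substituting into AD, Y = 163.17.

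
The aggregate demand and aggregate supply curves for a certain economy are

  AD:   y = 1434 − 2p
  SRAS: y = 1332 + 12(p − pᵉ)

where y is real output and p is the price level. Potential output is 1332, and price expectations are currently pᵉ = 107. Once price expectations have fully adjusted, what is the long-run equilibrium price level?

Short run: with pᵉ = 107, SRAS is y = 48 + 12p. Setting AD = SRAS gives 1386 = 14p, so p = 99 and y = 1434 − 2·99 = 1236.
Output 1236 is below potential 1332, so over time expected prices fall and SRAS shifts right until y returns to 1332.
Long run: y = 1332 on the AD curve gives 1332 = 1434 − 2p, so p = 51.

Long-run p = 51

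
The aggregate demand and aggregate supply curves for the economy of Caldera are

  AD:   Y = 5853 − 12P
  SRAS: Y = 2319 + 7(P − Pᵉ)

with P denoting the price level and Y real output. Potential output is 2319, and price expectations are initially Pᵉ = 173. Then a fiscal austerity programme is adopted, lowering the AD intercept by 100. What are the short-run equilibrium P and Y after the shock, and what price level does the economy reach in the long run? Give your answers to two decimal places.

Short run: P = 244.47, Y = 2819.32. Long run: P = 286.17.

AD shifts left: new AD is Y = 5753 − 12P. With Pᵉ = 173, SRAS is Y = 1108 + 7P.
Short run: 5753 − 12P = 1108 + 7P gives 4645 = 19P, so P = 244.47 and Y = 5753 − 12P = 2819.32.
Y = 2819.32 is above potential 2319; expectations adjust and SRAS shifts left until Y = 2319.
Long run: on the new AD curve, 2319 = 5753 − 12P gives P = 286.17.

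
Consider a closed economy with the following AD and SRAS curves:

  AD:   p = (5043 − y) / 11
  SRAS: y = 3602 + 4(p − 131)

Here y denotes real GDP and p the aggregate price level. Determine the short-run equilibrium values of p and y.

Write SRAS as y = 3602 + 4p − 524 = 3078 + 4p.
Rearrange AD to y = 5043 − 11p.
Set AD = SRAS: 5043 − 11p = 3078 + 4p, so 1965 = 15p and p = 131.
Then y = 5043 − 11·131 = 3602.

p = 131, y = 3602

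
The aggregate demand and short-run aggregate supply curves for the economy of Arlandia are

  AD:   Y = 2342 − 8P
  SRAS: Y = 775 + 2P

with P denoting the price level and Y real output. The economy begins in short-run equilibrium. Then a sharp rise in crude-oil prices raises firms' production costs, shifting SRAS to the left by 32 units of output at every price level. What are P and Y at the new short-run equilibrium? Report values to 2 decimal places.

P = 159.90, Y = 1062.80

This is a negative supply shock: SRAS shifts left.
New SRAS: Y = 743 + 2P.
Set AD = SRAS: 2342 − 8P = 743 + 2P, so 1599 = 10P and P = 159.90.
Substituting into AD, Y = 1062.80.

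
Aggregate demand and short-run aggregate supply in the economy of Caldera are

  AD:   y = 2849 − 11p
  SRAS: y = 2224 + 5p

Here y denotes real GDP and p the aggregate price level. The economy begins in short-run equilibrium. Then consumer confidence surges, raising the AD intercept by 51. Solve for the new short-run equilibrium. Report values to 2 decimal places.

p = 42.25, y = 2435.25

This is a positive demand shock: AD shifts right.
New AD: y = 2900 − 11p.
Set AD = SRAS: 2900 − 11p = 2224 + 5p, so 676 = 16p and p = 42.25.
Substituting into AD, y = 2435.25.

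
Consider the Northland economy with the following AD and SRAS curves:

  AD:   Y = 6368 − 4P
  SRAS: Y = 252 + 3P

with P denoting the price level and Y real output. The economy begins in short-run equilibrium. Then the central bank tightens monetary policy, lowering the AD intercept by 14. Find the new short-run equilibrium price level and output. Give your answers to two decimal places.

P = 871.71, Y = 2867.14

This is a negative demand shock: AD shifts left.
New AD: Y = 6354 − 4P.
Set AD = SRAS: 6354 − 4P = 252 + 3P, so 6102 = 7P and P = 871.71.
Substituting into AD, Y = 2867.14.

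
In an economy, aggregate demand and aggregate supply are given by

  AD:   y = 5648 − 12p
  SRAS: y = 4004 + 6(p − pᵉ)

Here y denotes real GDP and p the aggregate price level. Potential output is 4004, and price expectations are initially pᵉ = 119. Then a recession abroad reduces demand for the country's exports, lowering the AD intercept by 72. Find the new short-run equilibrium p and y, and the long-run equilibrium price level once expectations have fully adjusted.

Short run: p = 127, y = 4052. Long run: p = 131.

AD shifts left: new AD is y = 5576 − 12p. With pᵉ = 119, SRAS is y = 3290 + 6p.
Short run: 5576 − 12p = 3290 + 6p gives 2286 = 18p, so p = 127 and y = 5576 − 12·127 = 4052.
y = 4052 is above potential 4004; expectations adjust and SRAS shifts left until y = 4004.
Long run: on the new AD curve, 4004 = 5576 − 12p gives p = 131.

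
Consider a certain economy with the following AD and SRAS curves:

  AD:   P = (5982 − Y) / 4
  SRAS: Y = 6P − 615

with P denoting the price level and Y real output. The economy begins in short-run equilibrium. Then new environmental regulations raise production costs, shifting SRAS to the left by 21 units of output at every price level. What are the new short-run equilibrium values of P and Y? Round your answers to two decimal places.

This is a negative supply shock: SRAS shifts left.
New SRAS: Y = 6P − 636.
Set AD = SRAS: 5982 − 4P = 6P − 636, so 6618 = 10P and P = 661.80.
Substituting into AD, Y = 3334.80.

P = 661.80, Y = 3334.80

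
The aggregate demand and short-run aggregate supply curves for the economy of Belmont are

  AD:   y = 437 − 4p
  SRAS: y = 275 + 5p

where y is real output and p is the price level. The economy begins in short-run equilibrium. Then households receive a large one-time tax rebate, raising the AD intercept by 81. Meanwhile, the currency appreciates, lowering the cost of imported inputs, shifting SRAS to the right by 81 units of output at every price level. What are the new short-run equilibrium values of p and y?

p = 18, y = 446

After both shocks: AD is y = 518 − 4p and SRAS is y = 356 + 5p.
Setting them equal: 162 = 9p, so p = 18.
y = 518 − 4·18 = 446.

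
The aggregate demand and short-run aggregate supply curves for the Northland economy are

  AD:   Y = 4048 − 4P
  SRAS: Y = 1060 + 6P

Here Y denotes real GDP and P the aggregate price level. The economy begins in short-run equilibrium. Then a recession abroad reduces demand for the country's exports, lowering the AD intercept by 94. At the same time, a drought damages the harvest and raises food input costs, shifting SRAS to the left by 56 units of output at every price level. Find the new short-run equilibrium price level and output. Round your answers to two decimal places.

P = 295.00, Y = 2774.00

After both shocks: AD is Y = 3954 − 4P and SRAS is Y = 1004 + 6P.
Setting them equal: 2950 = 10P, so P = 295.00.
Substituting into AD, Y = 2774.00.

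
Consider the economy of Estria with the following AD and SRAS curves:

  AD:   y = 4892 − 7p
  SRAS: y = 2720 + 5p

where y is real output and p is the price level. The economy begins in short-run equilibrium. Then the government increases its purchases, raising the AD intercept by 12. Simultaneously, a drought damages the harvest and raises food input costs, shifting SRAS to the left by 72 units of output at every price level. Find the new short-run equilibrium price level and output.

p = 188, y = 3588

After both shocks: AD is y = 4904 − 7p and SRAS is y = 2648 + 5p.
Setting them equal: 2256 = 12p, so p = 188.
y = 4904 − 7·188 = 3588.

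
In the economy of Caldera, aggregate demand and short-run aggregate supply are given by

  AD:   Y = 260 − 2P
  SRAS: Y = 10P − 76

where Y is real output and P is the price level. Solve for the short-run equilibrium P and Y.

Set AD = SRAS: 260 − 2P = 10P − 76, so 336 = 12P and P = 28.
Then Y = 260 − 2·28 = 204.

P = 28, Y = 204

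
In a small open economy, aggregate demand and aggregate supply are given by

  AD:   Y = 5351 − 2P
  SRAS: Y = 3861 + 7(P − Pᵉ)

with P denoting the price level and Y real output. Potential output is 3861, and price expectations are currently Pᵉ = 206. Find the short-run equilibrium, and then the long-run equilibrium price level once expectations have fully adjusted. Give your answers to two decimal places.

Short run: with Pᵉ = 206, SRAS is Y = 2419 + 7P. Setting AD = SRAS gives 2932 = 9P, so P = 325.78 and Y = 5351 − 2P = 4699.44.
Output 4699.44 is above potential 3861, so over time expected prices rise and SRAS shifts left until Y returns to 3861.
Long run: Y = 3861 on the AD curve gives 3861 = 5351 − 2P, so P = 745.00.

Short run: P = 325.78, Y = 4699.44. Long run: P = 745.00.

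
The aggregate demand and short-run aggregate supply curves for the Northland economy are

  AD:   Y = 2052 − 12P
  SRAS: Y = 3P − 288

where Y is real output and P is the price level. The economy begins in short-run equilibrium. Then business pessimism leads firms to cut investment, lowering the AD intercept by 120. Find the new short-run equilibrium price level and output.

P = 148, Y = 156

This is a negative demand shock: AD shifts left.
New AD: Y = 1932 − 12P.
Set AD = SRAS: 1932 − 12P = 3P − 288, so 2220 = 15P and P = 148.
Y = 1932 − 12·148 = 156.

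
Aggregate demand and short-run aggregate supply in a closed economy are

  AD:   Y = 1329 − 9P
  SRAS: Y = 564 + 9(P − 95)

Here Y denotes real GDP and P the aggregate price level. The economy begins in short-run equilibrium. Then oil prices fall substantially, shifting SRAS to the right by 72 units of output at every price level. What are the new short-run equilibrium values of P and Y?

P = 86, Y = 555

This is a positive supply shock: SRAS shifts right.
New SRAS: Y = 9P − 219.
Set AD = SRAS: 1329 − 9P = 9P − 219, so 1548 = 18P and P = 86.
Y = 1329 − 9·86 = 555.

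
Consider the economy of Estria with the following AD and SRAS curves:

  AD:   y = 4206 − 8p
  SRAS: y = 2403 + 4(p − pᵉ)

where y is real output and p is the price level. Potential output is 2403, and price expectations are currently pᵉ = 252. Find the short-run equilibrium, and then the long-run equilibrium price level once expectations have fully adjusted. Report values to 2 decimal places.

Short run: p = 234.25, y = 2332.00. Long run: p = 225.38.

Short run: with pᵉ = 252, SRAS is y = 1395 + 4p. Setting AD = SRAS gives 2811 = 12p, so p = 234.25 and y = 4206 − 8p = 2332.00.
Output 2332.00 is below potential 2403, so over time expected prices fall and SRAS shifts right until y returns to 2403.
Long run: y = 2403 on the AD curve gives 2403 = 4206 − 8p, so p = 225.38.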